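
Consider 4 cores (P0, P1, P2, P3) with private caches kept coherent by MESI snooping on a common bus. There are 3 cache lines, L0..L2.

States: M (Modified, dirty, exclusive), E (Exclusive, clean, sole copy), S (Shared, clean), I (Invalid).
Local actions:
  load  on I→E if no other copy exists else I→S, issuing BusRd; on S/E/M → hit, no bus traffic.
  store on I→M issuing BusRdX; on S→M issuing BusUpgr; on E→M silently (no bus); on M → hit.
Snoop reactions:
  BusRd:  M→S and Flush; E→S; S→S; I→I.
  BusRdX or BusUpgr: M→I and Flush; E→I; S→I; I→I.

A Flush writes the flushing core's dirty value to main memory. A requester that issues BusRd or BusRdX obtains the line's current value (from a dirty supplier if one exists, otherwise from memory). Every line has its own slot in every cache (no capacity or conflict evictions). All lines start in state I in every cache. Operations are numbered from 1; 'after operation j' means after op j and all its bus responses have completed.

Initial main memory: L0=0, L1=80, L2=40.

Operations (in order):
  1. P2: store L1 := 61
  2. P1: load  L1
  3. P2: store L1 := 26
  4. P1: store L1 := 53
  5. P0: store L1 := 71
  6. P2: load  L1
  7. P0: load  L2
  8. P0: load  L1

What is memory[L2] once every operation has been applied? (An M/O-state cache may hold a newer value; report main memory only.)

[1] P2: store L1 := 61 | P0:I, P1:I, P2:M(61), P3:I | bus: BusRdX
[2] P1: load  L1 | P0:I, P1:S(61), P2:S(61), P3:I | bus: BusRd,Flush
[3] P2: store L1 := 26 | P0:I, P1:I, P2:M(26), P3:I | bus: BusUpgr
[4] P1: store L1 := 53 | P0:I, P1:M(53), P2:I, P3:I | bus: BusRdX,Flush
[5] P0: store L1 := 71 | P0:M(71), P1:I, P2:I, P3:I | bus: BusRdX,Flush
[6] P2: load  L1 | P0:S(71), P1:I, P2:S(71), P3:I | bus: BusRd,Flush
[7] P0: load  L2 | P0:E(40), P1:I, P2:I, P3:I | bus: BusRd
[8] P0: load  L1 | P0:S(71), P1:I, P2:S(71), P3:I | bus: none

memory[L2] = 40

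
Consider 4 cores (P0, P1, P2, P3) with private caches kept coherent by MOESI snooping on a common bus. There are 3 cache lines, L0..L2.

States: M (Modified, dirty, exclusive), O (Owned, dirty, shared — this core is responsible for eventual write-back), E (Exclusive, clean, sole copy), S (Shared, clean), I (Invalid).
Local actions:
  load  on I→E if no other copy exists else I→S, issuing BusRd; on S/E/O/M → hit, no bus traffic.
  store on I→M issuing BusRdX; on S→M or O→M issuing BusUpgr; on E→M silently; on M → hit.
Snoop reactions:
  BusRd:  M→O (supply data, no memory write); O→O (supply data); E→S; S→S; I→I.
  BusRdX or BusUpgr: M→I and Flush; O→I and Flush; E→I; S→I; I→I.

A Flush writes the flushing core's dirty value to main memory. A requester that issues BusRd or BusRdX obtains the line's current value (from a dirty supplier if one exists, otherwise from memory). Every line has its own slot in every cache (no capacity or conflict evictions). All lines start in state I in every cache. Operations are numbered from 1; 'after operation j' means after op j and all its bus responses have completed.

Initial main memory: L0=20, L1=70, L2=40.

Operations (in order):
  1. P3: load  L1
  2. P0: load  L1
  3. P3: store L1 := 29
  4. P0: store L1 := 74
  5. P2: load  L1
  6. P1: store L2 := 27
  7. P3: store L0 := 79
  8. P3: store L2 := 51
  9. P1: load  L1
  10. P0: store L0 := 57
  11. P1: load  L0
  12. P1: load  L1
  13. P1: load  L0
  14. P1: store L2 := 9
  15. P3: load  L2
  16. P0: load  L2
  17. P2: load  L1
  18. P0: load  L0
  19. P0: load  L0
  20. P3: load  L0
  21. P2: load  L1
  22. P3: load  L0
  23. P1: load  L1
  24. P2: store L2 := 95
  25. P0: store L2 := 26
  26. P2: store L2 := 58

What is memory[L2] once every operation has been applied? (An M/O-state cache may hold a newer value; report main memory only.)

memory[L2] = 26

step 1: P3: load  L1  ⟶  IIIE  (L1)  txn=BusRd  M[L1]=70
step 2: P0: load  L1  ⟶  SIIS  (L1)  txn=BusRd  M[L1]=70
step 3: P3: store L1 := 29  ⟶  IIIM  (L1)  txn=BusUpgr  M[L1]=70
step 4: P0: store L1 := 74  ⟶  MIII  (L1)  txn=BusRdX+Flush  M[L1]=29
step 5: P2: load  L1  ⟶  OISI  (L1)  txn=BusRd  M[L1]=29
step 6: P1: store L2 := 27  ⟶  IMII  (L2)  txn=BusRdX  M[L2]=40
step 7: P3: store L0 := 79  ⟶  IIIM  (L0)  txn=BusRdX  M[L0]=20
step 8: P3: store L2 := 51  ⟶  IIIM  (L2)  txn=BusRdX+Flush  M[L2]=27
step 9: P1: load  L1  ⟶  OSSI  (L1)  txn=BusRd  M[L1]=29
step 10: P0: store L0 := 57  ⟶  MIII  (L0)  txn=BusRdX+Flush  M[L0]=79
step 11: P1: load  L0  ⟶  OSII  (L0)  txn=BusRd  M[L0]=79
step 12: P1: load  L1  ⟶  OSSI  (L1)  txn=∅  M[L1]=29
step 13: P1: load  L0  ⟶  OSII  (L0)  txn=∅  M[L0]=79
step 14: P1: store L2 := 9  ⟶  IMII  (L2)  txn=BusRdX+Flush  M[L2]=51
step 15: P3: load  L2  ⟶  IOIS  (L2)  txn=BusRd  M[L2]=51
step 16: P0: load  L2  ⟶  SOIS  (L2)  txn=BusRd  M[L2]=51
step 17: P2: load  L1  ⟶  OSSI  (L1)  txn=∅  M[L1]=29
step 18: P0: load  L0  ⟶  OSII  (L0)  txn=∅  M[L0]=79
step 19: P0: load  L0  ⟶  OSII  (L0)  txn=∅  M[L0]=79
step 20: P3: load  L0  ⟶  OSIS  (L0)  txn=BusRd  M[L0]=79
step 21: P2: load  L1  ⟶  OSSI  (L1)  txn=∅  M[L1]=29
step 22: P3: load  L0  ⟶  OSIS  (L0)  txn=∅  M[L0]=79
step 23: P1: load  L1  ⟶  OSSI  (L1)  txn=∅  M[L1]=29
step 24: P2: store L2 := 95  ⟶  IIMI  (L2)  txn=BusRdX+Flush  M[L2]=9
step 25: P0: store L2 := 26  ⟶  MIII  (L2)  txn=BusRdX+Flush  M[L2]=95
step 26: P2: store L2 := 58  ⟶  IIMI  (L2)  txn=BusRdX+Flush  M[L2]=26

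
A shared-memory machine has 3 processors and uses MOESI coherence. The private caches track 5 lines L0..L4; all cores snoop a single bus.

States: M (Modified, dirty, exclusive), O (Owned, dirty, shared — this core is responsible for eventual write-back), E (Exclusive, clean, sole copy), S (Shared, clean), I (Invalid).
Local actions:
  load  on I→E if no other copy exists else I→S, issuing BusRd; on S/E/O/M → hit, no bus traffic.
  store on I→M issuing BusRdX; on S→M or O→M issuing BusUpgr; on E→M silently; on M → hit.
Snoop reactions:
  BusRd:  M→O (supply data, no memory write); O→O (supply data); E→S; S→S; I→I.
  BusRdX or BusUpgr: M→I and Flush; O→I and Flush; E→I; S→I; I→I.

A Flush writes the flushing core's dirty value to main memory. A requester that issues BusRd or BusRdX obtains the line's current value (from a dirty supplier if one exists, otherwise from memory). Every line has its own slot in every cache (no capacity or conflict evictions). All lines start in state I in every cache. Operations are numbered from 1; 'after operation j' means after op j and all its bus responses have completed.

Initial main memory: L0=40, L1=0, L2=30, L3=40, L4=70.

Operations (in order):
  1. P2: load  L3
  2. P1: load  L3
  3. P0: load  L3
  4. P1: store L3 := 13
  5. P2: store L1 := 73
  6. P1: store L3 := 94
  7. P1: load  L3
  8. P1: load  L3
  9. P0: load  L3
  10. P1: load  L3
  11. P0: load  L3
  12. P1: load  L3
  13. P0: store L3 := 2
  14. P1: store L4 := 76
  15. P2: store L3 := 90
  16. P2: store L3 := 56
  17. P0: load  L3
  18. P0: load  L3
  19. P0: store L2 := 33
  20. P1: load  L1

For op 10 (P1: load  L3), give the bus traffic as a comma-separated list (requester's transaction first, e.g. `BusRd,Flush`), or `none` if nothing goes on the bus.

[1] P2: load  L3 | P0:I, P1:I, P2:E(40) | bus: BusRd
[2] P1: load  L3 | P0:I, P1:S(40), P2:S(40) | bus: BusRd
[3] P0: load  L3 | P0:S(40), P1:S(40), P2:S(40) | bus: BusRd
[4] P1: store L3 := 13 | P0:I, P1:M(13), P2:I | bus: BusUpgr
[5] P2: store L1 := 73 | P0:I, P1:I, P2:M(73) | bus: BusRdX
[6] P1: store L3 := 94 | P0:I, P1:M(94), P2:I | bus: none
[7] P1: load  L3 | P0:I, P1:M(94), P2:I | bus: none
[8] P1: load  L3 | P0:I, P1:M(94), P2:I | bus: none
[9] P0: load  L3 | P0:S(94), P1:O(94), P2:I | bus: BusRd
[10] P1: load  L3 | P0:S(94), P1:O(94), P2:I | bus: none
[11] P0: load  L3 | P0:S(94), P1:O(94), P2:I | bus: none
[12] P1: load  L3 | P0:S(94), P1:O(94), P2:I | bus: none
[13] P0: store L3 := 2 | P0:M(2), P1:I, P2:I | bus: BusUpgr,Flush
[14] P1: store L4 := 76 | P0:I, P1:M(76), P2:I | bus: BusRdX
[15] P2: store L3 := 90 | P0:I, P1:I, P2:M(90) | bus: BusRdX,Flush
[16] P2: store L3 := 56 | P0:I, P1:I, P2:M(56) | bus: none
[17] P0: load  L3 | P0:S(56), P1:I, P2:O(56) | bus: BusRd
[18] P0: load  L3 | P0:S(56), P1:I, P2:O(56) | bus: none
[19] P0: store L2 := 33 | P0:M(33), P1:I, P2:I | bus: BusRdX
[20] P1: load  L1 | P0:I, P1:S(73), P2:O(73) | bus: BusRd

bus = none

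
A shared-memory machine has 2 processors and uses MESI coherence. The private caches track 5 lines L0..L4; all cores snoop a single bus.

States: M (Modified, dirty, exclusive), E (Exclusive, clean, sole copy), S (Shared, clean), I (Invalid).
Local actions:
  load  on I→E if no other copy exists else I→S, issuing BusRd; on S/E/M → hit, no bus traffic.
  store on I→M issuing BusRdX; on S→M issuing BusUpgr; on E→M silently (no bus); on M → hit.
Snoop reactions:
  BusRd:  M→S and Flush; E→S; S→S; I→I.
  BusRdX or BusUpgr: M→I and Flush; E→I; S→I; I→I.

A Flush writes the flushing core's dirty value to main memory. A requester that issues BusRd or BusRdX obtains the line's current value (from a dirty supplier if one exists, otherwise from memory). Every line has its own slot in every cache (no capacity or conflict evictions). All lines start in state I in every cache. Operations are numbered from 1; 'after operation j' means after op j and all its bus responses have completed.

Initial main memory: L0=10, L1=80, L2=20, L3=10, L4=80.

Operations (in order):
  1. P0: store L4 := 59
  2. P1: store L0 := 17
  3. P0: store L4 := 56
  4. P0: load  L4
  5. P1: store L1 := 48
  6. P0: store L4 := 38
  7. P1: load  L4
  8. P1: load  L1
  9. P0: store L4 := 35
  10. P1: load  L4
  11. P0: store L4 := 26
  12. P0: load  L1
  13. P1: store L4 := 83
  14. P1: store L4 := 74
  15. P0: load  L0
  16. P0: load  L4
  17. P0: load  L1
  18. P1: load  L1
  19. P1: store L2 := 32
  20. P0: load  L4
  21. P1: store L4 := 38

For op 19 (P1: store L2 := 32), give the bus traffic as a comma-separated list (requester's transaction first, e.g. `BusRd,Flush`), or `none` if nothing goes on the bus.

step 1: P0: store L4 := 59  ⟶  MI  (L4)  txn=BusRdX  M[L4]=80
step 2: P1: store L0 := 17  ⟶  IM  (L0)  txn=BusRdX  M[L0]=10
step 3: P0: store L4 := 56  ⟶  MI  (L4)  txn=∅  M[L4]=80
step 4: P0: load  L4  ⟶  MI  (L4)  txn=∅  M[L4]=80
step 5: P1: store L1 := 48  ⟶  IM  (L1)  txn=BusRdX  M[L1]=80
step 6: P0: store L4 := 38  ⟶  MI  (L4)  txn=∅  M[L4]=80
step 7: P1: load  L4  ⟶  SS  (L4)  txn=BusRd+Flush  M[L4]=38
step 8: P1: load  L1  ⟶  IM  (L1)  txn=∅  M[L1]=80
step 9: P0: store L4 := 35  ⟶  MI  (L4)  txn=BusUpgr  M[L4]=38
step 10: P1: load  L4  ⟶  SS  (L4)  txn=BusRd+Flush  M[L4]=35
step 11: P0: store L4 := 26  ⟶  MI  (L4)  txn=BusUpgr  M[L4]=35
step 12: P0: load  L1  ⟶  SS  (L1)  txn=BusRd+Flush  M[L1]=48
step 13: P1: store L4 := 83  ⟶  IM  (L4)  txn=BusRdX+Flush  M[L4]=26
step 14: P1: store L4 := 74  ⟶  IM  (L4)  txn=∅  M[L4]=26
step 15: P0: load  L0  ⟶  SS  (L0)  txn=BusRd+Flush  M[L0]=17
step 16: P0: load  L4  ⟶  SS  (L4)  txn=BusRd+Flush  M[L4]=74
step 17: P0: load  L1  ⟶  SS  (L1)  txn=∅  M[L1]=48
step 18: P1: load  L1  ⟶  SS  (L1)  txn=∅  M[L1]=48
step 19: P1: store L2 := 32  ⟶  IM  (L2)  txn=BusRdX  M[L2]=20
step 20: P0: load  L4  ⟶  SS  (L4)  txn=∅  M[L4]=74
step 21: P1: store L4 := 38  ⟶  IM  (L4)  txn=BusUpgr  M[L4]=74

bus = BusRdX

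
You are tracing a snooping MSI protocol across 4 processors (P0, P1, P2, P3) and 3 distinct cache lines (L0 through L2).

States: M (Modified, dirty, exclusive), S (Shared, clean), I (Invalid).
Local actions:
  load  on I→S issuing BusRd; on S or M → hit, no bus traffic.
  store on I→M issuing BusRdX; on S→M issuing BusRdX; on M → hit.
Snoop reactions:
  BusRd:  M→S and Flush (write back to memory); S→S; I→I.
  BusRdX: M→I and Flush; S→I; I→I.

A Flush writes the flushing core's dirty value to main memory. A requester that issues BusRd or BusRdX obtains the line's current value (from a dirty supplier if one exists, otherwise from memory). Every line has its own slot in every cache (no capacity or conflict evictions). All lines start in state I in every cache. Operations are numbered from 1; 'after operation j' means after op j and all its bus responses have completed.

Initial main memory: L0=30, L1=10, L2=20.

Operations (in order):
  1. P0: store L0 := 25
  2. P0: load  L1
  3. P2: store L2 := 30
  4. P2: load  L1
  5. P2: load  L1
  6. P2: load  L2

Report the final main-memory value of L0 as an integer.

memory[L0] = 30

[1] P0: store L0 := 25 | P0:M(25), P1:I, P2:I, P3:I | bus: BusRdX
[2] P0: load  L1 | P0:S(10), P1:I, P2:I, P3:I | bus: BusRd
[3] P2: store L2 := 30 | P0:I, P1:I, P2:M(30), P3:I | bus: BusRdX
[4] P2: load  L1 | P0:S(10), P1:I, P2:S(10), P3:I | bus: BusRd
[5] P2: load  L1 | P0:S(10), P1:I, P2:S(10), P3:I | bus: none
[6] P2: load  L2 | P0:I, P1:I, P2:M(30), P3:I | bus: none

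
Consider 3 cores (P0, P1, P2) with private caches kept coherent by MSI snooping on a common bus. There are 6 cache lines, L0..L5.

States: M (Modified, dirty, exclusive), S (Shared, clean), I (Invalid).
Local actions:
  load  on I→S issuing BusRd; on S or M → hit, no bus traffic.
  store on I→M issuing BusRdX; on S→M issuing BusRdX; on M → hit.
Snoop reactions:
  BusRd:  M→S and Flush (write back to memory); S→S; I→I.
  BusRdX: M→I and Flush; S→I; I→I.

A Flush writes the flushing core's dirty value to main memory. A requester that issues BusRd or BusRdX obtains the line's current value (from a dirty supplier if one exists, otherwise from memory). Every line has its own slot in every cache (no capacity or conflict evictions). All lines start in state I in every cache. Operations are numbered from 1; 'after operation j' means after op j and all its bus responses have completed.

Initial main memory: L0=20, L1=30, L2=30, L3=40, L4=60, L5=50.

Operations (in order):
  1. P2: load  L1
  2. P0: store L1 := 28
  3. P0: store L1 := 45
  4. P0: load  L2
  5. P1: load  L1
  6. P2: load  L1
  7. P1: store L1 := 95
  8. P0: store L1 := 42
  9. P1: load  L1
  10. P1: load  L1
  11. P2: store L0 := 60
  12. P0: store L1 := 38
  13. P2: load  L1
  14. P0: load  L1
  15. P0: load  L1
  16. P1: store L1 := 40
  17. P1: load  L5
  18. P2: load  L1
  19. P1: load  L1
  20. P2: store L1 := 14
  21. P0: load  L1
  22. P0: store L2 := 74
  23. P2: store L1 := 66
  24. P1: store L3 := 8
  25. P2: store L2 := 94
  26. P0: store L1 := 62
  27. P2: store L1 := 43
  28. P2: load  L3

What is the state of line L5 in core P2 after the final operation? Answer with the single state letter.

[1] P2: load  L1 | P0:I, P1:I, P2:S(30) | bus: BusRd
[2] P0: store L1 := 28 | P0:M(28), P1:I, P2:I | bus: BusRdX
[3] P0: store L1 := 45 | P0:M(45), P1:I, P2:I | bus: none
[4] P0: load  L2 | P0:S(30), P1:I, P2:I | bus: BusRd
[5] P1: load  L1 | P0:S(45), P1:S(45), P2:I | bus: BusRd,Flush
[6] P2: load  L1 | P0:S(45), P1:S(45), P2:S(45) | bus: BusRd
[7] P1: store L1 := 95 | P0:I, P1:M(95), P2:I | bus: BusRdX
[8] P0: store L1 := 42 | P0:M(42), P1:I, P2:I | bus: BusRdX,Flush
[9] P1: load  L1 | P0:S(42), P1:S(42), P2:I | bus: BusRd,Flush
[10] P1: load  L1 | P0:S(42), P1:S(42), P2:I | bus: none
[11] P2: store L0 := 60 | P0:I, P1:I, P2:M(60) | bus: BusRdX
[12] P0: store L1 := 38 | P0:M(38), P1:I, P2:I | bus: BusRdX
[13] P2: load  L1 | P0:S(38), P1:I, P2:S(38) | bus: BusRd,Flush
[14] P0: load  L1 | P0:S(38), P1:I, P2:S(38) | bus: none
[15] P0: load  L1 | P0:S(38), P1:I, P2:S(38) | bus: none
[16] P1: store L1 := 40 | P0:I, P1:M(40), P2:I | bus: BusRdX
[17] P1: load  L5 | P0:I, P1:S(50), P2:I | bus: BusRd
[18] P2: load  L1 | P0:I, P1:S(40), P2:S(40) | bus: BusRd,Flush
[19] P1: load  L1 | P0:I, P1:S(40), P2:S(40) | bus: none
[20] P2: store L1 := 14 | P0:I, P1:I, P2:M(14) | bus: BusRdX
[21] P0: load  L1 | P0:S(14), P1:I, P2:S(14) | bus: BusRd,Flush
[22] P0: store L2 := 74 | P0:M(74), P1:I, P2:I | bus: BusRdX
[23] P2: store L1 := 66 | P0:I, P1:I, P2:M(66) | bus: BusRdX
[24] P1: store L3 := 8 | P0:I, P1:M(8), P2:I | bus: BusRdX
[25] P2: store L2 := 94 | P0:I, P1:I, P2:M(94) | bus: BusRdX,Flush
[26] P0: store L1 := 62 | P0:M(62), P1:I, P2:I | bus: BusRdX,Flush
[27] P2: store L1 := 43 | P0:I, P1:I, P2:M(43) | bus: BusRdX,Flush
[28] P2: load  L3 | P0:I, P1:S(8), P2:S(8) | bus: BusRd,Flush

state = I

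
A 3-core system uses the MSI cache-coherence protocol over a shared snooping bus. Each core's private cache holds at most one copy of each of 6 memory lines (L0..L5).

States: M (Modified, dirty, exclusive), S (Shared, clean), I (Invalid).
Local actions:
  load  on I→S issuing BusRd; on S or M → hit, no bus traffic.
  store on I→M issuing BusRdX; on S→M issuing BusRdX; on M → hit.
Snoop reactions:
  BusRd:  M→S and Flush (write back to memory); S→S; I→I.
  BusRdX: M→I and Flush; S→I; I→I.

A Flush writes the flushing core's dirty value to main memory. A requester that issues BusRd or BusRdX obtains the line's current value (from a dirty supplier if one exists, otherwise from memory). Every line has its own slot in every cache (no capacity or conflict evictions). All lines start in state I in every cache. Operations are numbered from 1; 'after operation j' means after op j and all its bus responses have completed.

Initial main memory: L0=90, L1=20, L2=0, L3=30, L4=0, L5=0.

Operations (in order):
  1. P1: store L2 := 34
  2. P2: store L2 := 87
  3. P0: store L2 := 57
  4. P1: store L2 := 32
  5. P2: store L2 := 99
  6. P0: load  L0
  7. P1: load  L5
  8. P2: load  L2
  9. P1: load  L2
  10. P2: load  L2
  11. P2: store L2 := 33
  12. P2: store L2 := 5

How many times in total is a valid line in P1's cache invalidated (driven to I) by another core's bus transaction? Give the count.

invalidations = 3

step 1: P1: store L2 := 34  ⟶  IMI  (L2)  txn=BusRdX  M[L2]=0
step 2: P2: store L2 := 87  ⟶  IIM  (L2)  txn=BusRdX+Flush  M[L2]=34
step 3: P0: store L2 := 57  ⟶  MII  (L2)  txn=BusRdX+Flush  M[L2]=87
step 4: P1: store L2 := 32  ⟶  IMI  (L2)  txn=BusRdX+Flush  M[L2]=57
step 5: P2: store L2 := 99  ⟶  IIM  (L2)  txn=BusRdX+Flush  M[L2]=32
step 6: P0: load  L0  ⟶  SII  (L0)  txn=BusRd  M[L0]=90
step 7: P1: load  L5  ⟶  ISI  (L5)  txn=BusRd  M[L5]=0
step 8: P2: load  L2  ⟶  IIM  (L2)  txn=∅  M[L2]=32
step 9: P1: load  L2  ⟶  ISS  (L2)  txn=BusRd+Flush  M[L2]=99
step 10: P2: load  L2  ⟶  ISS  (L2)  txn=∅  M[L2]=99
step 11: P2: store L2 := 33  ⟶  IIM  (L2)  txn=BusRdX  M[L2]=99
step 12: P2: store L2 := 5  ⟶  IIM  (L2)  txn=∅  M[L2]=99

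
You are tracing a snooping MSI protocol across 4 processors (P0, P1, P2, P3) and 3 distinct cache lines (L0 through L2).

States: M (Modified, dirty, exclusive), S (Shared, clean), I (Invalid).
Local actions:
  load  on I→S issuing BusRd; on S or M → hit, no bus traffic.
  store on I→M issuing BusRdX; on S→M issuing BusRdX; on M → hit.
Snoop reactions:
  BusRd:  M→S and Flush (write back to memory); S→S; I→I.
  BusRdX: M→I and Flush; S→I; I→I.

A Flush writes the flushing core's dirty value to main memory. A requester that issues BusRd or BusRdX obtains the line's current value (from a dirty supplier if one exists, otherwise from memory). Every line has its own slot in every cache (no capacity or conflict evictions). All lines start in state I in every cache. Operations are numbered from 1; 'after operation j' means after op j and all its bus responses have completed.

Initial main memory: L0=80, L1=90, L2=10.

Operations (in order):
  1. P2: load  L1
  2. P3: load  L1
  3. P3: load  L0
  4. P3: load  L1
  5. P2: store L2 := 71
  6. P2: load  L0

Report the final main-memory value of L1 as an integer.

memory[L1] = 90

1. P2: load  L1  bus=[BusRd]  L1: P0=I P1=I P2=S P3=I  mem[L1]=90
2. P3: load  L1  bus=[BusRd]  L1: P0=I P1=I P2=S P3=S  mem[L1]=90
3. P3: load  L0  bus=[BusRd]  L0: P0=I P1=I P2=I P3=S  mem[L0]=80
4. P3: load  L1  bus=[-]  L1: P0=I P1=I P2=S P3=S  mem[L1]=90
5. P2: store L2 := 71  bus=[BusRdX]  L2: P0=I P1=I P2=M P3=I  mem[L2]=10
6. P2: load  L0  bus=[BusRd]  L0: P0=I P1=I P2=S P3=S  mem[L0]=80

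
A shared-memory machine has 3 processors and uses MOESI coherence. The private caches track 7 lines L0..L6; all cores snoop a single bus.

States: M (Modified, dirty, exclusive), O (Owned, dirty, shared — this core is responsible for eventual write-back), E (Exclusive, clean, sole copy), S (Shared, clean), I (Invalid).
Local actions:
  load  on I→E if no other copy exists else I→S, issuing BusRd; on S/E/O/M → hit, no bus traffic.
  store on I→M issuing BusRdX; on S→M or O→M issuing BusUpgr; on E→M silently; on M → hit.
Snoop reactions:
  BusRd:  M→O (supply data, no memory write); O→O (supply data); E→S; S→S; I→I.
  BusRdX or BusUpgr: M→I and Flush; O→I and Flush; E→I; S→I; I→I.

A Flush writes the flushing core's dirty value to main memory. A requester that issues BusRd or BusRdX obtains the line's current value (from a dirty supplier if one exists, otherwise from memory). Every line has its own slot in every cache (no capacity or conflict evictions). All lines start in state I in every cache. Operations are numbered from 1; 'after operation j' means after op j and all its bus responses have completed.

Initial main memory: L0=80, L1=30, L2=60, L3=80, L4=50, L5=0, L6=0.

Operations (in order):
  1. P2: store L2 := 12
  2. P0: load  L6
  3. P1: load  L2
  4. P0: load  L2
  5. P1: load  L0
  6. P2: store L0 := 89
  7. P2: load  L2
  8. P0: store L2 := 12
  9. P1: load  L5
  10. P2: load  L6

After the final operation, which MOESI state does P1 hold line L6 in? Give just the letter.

state = I

1. P2: store L2 := 12  bus=[BusRdX]  L2: P0=I P1=I P2=M  mem[L2]=60
2. P0: load  L6  bus=[BusRd]  L6: P0=E P1=I P2=I  mem[L6]=0
3. P1: load  L2  bus=[BusRd]  L2: P0=I P1=S P2=O  mem[L2]=60
4. P0: load  L2  bus=[BusRd]  L2: P0=S P1=S P2=O  mem[L2]=60
5. P1: load  L0  bus=[BusRd]  L0: P0=I P1=E P2=I  mem[L0]=80
6. P2: store L0 := 89  bus=[BusRdX]  L0: P0=I P1=I P2=M  mem[L0]=80
7. P2: load  L2  bus=[-]  L2: P0=S P1=S P2=O  mem[L2]=60
8. P0: store L2 := 12  bus=[BusUpgr,Flush]  L2: P0=M P1=I P2=I  mem[L2]=12
9. P1: load  L5  bus=[BusRd]  L5: P0=I P1=E P2=I  mem[L5]=0
10. P2: load  L6  bus=[BusRd]  L6: P0=S P1=I P2=S  mem[L6]=0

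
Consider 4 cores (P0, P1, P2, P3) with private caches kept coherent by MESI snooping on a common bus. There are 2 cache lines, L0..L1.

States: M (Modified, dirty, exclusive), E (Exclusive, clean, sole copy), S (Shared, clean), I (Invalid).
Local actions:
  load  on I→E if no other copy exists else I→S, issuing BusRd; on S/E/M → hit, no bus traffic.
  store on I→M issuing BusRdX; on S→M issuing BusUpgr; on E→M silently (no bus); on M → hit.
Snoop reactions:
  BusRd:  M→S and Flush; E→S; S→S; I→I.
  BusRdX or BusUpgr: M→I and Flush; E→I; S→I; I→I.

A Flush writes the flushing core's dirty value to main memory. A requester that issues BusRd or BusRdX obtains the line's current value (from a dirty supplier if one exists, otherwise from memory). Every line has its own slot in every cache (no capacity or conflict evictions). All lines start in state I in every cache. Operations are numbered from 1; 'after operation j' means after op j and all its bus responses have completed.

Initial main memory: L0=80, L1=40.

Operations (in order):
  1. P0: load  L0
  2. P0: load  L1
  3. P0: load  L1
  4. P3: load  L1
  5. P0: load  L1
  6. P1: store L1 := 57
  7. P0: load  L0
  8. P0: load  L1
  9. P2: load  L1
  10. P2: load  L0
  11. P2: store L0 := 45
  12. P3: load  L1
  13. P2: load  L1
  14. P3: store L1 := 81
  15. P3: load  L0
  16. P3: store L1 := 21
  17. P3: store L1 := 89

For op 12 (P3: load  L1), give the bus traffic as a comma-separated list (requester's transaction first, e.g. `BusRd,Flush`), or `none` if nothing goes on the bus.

bus = BusRd

  op1 P0: load  L0 → E/I/I/I on L0; bus BusRd; mem=80
  op2 P0: load  L1 → E/I/I/I on L1; bus BusRd; mem=40
  op3 P0: load  L1 → E/I/I/I on L1; bus (none); mem=40
  op4 P3: load  L1 → S/I/I/S on L1; bus BusRd; mem=40
  op5 P0: load  L1 → S/I/I/S on L1; bus (none); mem=40
  op6 P1: store L1 := 57 → I/M/I/I on L1; bus BusRdX; mem=40
  op7 P0: load  L0 → E/I/I/I on L0; bus (none); mem=80
  op8 P0: load  L1 → S/S/I/I on L1; bus BusRd Flush; mem=57
  op9 P2: load  L1 → S/S/S/I on L1; bus BusRd; mem=57
  op10 P2: load  L0 → S/I/S/I on L0; bus BusRd; mem=80
  op11 P2: store L0 := 45 → I/I/M/I on L0; bus BusUpgr; mem=80
  op12 P3: load  L1 → S/S/S/S on L1; bus BusRd; mem=57
  op13 P2: load  L1 → S/S/S/S on L1; bus (none); mem=57
  op14 P3: store L1 := 81 → I/I/I/M on L1; bus BusUpgr; mem=57
  op15 P3: load  L0 → I/I/S/S on L0; bus BusRd Flush; mem=45
  op16 P3: store L1 := 21 → I/I/I/M on L1; bus (none); mem=57
  op17 P3: store L1 := 89 → I/I/I/M on L1; bus (none); mem=57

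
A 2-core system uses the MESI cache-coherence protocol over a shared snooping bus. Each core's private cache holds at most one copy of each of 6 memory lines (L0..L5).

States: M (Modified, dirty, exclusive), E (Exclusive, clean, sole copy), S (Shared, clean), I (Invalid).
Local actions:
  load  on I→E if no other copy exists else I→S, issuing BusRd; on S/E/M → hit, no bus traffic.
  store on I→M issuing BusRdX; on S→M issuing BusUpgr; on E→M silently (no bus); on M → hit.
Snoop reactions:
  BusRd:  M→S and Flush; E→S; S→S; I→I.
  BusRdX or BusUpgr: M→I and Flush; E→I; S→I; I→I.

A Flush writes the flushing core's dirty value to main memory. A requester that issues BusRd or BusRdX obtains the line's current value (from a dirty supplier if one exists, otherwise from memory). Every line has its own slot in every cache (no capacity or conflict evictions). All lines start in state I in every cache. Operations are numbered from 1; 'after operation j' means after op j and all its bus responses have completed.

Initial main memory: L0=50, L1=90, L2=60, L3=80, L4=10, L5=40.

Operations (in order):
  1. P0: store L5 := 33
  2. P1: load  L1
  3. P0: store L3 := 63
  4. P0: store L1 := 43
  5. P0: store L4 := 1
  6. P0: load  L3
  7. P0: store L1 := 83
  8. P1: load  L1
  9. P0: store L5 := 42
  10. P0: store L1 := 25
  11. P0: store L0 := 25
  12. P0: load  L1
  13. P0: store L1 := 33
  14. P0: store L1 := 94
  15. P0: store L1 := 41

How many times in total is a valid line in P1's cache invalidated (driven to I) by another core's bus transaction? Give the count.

1. P0: store L5 := 33  bus=[BusRdX]  L5: P0=M P1=I  mem[L5]=40
2. P1: load  L1  bus=[BusRd]  L1: P0=I P1=E  mem[L1]=90
3. P0: store L3 := 63  bus=[BusRdX]  L3: P0=M P1=I  mem[L3]=80
4. P0: store L1 := 43  bus=[BusRdX]  L1: P0=M P1=I  mem[L1]=90
5. P0: store L4 := 1  bus=[BusRdX]  L4: P0=M P1=I  mem[L4]=10
6. P0: load  L3  bus=[-]  L3: P0=M P1=I  mem[L3]=80
7. P0: store L1 := 83  bus=[-]  L1: P0=M P1=I  mem[L1]=90
8. P1: load  L1  bus=[BusRd,Flush]  L1: P0=S P1=S  mem[L1]=83
9. P0: store L5 := 42  bus=[-]  L5: P0=M P1=I  mem[L5]=40
10. P0: store L1 := 25  bus=[BusUpgr]  L1: P0=M P1=I  mem[L1]=83
11. P0: store L0 := 25  bus=[BusRdX]  L0: P0=M P1=I  mem[L0]=50
12. P0: load  L1  bus=[-]  L1: P0=M P1=I  mem[L1]=83
13. P0: store L1 := 33  bus=[-]  L1: P0=M P1=I  mem[L1]=83
14. P0: store L1 := 94  bus=[-]  L1: P0=M P1=I  mem[L1]=83
15. P0: store L1 := 41  bus=[-]  L1: P0=M P1=I  mem[L1]=83

invalidations = 2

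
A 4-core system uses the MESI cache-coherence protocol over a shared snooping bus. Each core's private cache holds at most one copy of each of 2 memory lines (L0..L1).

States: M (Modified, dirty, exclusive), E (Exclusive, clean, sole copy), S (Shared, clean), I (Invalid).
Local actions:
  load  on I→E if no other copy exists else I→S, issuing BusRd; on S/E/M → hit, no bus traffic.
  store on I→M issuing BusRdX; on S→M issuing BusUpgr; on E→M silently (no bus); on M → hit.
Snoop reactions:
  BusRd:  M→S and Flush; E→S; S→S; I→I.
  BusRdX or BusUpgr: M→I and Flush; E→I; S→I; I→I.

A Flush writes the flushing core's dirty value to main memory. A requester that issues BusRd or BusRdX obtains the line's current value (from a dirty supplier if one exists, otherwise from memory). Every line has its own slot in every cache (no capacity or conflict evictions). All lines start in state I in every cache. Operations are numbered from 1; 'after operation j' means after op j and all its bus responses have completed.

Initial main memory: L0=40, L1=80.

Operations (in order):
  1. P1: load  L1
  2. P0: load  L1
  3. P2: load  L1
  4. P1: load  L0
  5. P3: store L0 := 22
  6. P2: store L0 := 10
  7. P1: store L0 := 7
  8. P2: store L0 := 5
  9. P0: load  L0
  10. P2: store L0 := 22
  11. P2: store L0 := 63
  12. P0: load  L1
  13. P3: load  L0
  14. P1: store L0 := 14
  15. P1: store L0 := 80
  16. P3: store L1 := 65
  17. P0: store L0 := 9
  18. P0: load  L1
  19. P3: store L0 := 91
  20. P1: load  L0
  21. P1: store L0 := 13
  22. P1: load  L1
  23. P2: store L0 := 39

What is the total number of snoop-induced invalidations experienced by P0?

invalidations = 3

  op1 P1: load  L1 → I/E/I/I on L1; bus BusRd; mem=80
  op2 P0: load  L1 → S/S/I/I on L1; bus BusRd; mem=80
  op3 P2: load  L1 → S/S/S/I on L1; bus BusRd; mem=80
  op4 P1: load  L0 → I/E/I/I on L0; bus BusRd; mem=40
  op5 P3: store L0 := 22 → I/I/I/M on L0; bus BusRdX; mem=40
  op6 P2: store L0 := 10 → I/I/M/I on L0; bus BusRdX Flush; mem=22
  op7 P1: store L0 := 7 → I/M/I/I on L0; bus BusRdX Flush; mem=10
  op8 P2: store L0 := 5 → I/I/M/I on L0; bus BusRdX Flush; mem=7
  op9 P0: load  L0 → S/I/S/I on L0; bus BusRd Flush; mem=5
  op10 P2: store L0 := 22 → I/I/M/I on L0; bus BusUpgr; mem=5
  op11 P2: store L0 := 63 → I/I/M/I on L0; bus (none); mem=5
  op12 P0: load  L1 → S/S/S/I on L1; bus (none); mem=80
  op13 P3: load  L0 → I/I/S/S on L0; bus BusRd Flush; mem=63
  op14 P1: store L0 := 14 → I/M/I/I on L0; bus BusRdX; mem=63
  op15 P1: store L0 := 80 → I/M/I/I on L0; bus (none); mem=63
  op16 P3: store L1 := 65 → I/I/I/M on L1; bus BusRdX; mem=80
  op17 P0: store L0 := 9 → M/I/I/I on L0; bus BusRdX Flush; mem=80
  op18 P0: load  L1 → S/I/I/S on L1; bus BusRd Flush; mem=65
  op19 P3: store L0 := 91 → I/I/I/M on L0; bus BusRdX Flush; mem=9
  op20 P1: load  L0 → I/S/I/S on L0; bus BusRd Flush; mem=91
  op21 P1: store L0 := 13 → I/M/I/I on L0; bus BusUpgr; mem=91
  op22 P1: load  L1 → S/S/I/S on L1; bus BusRd; mem=65
  op23 P2: store L0 := 39 → I/I/M/I on L0; bus BusRdX Flush; mem=13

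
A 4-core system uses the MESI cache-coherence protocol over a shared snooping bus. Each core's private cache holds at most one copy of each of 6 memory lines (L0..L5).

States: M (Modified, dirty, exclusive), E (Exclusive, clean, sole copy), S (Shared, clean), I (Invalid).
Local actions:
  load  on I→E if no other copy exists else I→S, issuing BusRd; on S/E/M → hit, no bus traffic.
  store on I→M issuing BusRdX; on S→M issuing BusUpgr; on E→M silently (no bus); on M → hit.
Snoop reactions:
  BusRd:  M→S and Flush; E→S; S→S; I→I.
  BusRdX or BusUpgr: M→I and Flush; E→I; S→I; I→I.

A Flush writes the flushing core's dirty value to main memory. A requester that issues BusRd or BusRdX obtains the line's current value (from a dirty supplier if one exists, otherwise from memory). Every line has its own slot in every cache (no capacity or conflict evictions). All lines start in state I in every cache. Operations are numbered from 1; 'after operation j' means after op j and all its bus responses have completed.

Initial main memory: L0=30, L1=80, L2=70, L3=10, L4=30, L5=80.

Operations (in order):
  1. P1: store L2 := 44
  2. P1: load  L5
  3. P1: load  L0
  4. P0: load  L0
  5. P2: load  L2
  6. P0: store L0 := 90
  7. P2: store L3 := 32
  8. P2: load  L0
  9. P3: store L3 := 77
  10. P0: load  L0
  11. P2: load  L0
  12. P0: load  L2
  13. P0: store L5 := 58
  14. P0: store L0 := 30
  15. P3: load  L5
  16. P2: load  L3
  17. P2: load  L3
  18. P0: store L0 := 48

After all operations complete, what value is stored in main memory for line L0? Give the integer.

[1] P1: store L2 := 44 | P0:I, P1:M(44), P2:I, P3:I | bus: BusRdX
[2] P1: load  L5 | P0:I, P1:E(80), P2:I, P3:I | bus: BusRd
[3] P1: load  L0 | P0:I, P1:E(30), P2:I, P3:I | bus: BusRd
[4] P0: load  L0 | P0:S(30), P1:S(30), P2:I, P3:I | bus: BusRd
[5] P2: load  L2 | P0:I, P1:S(44), P2:S(44), P3:I | bus: BusRd,Flush
[6] P0: store L0 := 90 | P0:M(90), P1:I, P2:I, P3:I | bus: BusUpgr
[7] P2: store L3 := 32 | P0:I, P1:I, P2:M(32), P3:I | bus: BusRdX
[8] P2: load  L0 | P0:S(90), P1:I, P2:S(90), P3:I | bus: BusRd,Flush
[9] P3: store L3 := 77 | P0:I, P1:I, P2:I, P3:M(77) | bus: BusRdX,Flush
[10] P0: load  L0 | P0:S(90), P1:I, P2:S(90), P3:I | bus: none
[11] P2: load  L0 | P0:S(90), P1:I, P2:S(90), P3:I | bus: none
[12] P0: load  L2 | P0:S(44), P1:S(44), P2:S(44), P3:I | bus: BusRd
[13] P0: store L5 := 58 | P0:M(58), P1:I, P2:I, P3:I | bus: BusRdX
[14] P0: store L0 := 30 | P0:M(30), P1:I, P2:I, P3:I | bus: BusUpgr
[15] P3: load  L5 | P0:S(58), P1:I, P2:I, P3:S(58) | bus: BusRd,Flush
[16] P2: load  L3 | P0:I, P1:I, P2:S(77), P3:S(77) | bus: BusRd,Flush
[17] P2: load  L3 | P0:I, P1:I, P2:S(77), P3:S(77) | bus: none
[18] P0: store L0 := 48 | P0:M(48), P1:I, P2:I, P3:I | bus: none

memory[L0] = 90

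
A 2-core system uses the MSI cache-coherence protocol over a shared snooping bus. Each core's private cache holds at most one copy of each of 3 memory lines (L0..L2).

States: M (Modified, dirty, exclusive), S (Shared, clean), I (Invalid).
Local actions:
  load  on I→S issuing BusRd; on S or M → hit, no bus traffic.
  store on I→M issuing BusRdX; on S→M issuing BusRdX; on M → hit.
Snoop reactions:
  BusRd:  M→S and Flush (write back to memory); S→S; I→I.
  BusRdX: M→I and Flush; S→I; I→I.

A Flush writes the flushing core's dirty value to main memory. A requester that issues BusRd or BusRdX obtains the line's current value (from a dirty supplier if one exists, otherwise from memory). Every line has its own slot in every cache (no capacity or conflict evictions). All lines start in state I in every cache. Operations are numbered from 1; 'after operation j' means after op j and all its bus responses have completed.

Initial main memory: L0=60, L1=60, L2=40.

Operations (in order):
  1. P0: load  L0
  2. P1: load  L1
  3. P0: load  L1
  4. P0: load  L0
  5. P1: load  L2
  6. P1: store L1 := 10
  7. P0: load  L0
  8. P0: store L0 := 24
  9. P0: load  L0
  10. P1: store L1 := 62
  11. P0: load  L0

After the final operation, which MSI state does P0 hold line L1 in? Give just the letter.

state = I

step 1: P0: load  L0  ⟶  SI  (L0)  txn=BusRd  M[L0]=60
step 2: P1: load  L1  ⟶  IS  (L1)  txn=BusRd  M[L1]=60
step 3: P0: load  L1  ⟶  SS  (L1)  txn=BusRd  M[L1]=60
step 4: P0: load  L0  ⟶  SI  (L0)  txn=∅  M[L0]=60
step 5: P1: load  L2  ⟶  IS  (L2)  txn=BusRd  M[L2]=40
step 6: P1: store L1 := 10  ⟶  IM  (L1)  txn=BusRdX  M[L1]=60
step 7: P0: load  L0  ⟶  SI  (L0)  txn=∅  M[L0]=60
step 8: P0: store L0 := 24  ⟶  MI  (L0)  txn=BusRdX  M[L0]=60
step 9: P0: load  L0  ⟶  MI  (L0)  txn=∅  M[L0]=60
step 10: P1: store L1 := 62  ⟶  IM  (L1)  txn=∅  M[L1]=60
step 11: P0: load  L0  ⟶  MI  (L0)  txn=∅  M[L0]=60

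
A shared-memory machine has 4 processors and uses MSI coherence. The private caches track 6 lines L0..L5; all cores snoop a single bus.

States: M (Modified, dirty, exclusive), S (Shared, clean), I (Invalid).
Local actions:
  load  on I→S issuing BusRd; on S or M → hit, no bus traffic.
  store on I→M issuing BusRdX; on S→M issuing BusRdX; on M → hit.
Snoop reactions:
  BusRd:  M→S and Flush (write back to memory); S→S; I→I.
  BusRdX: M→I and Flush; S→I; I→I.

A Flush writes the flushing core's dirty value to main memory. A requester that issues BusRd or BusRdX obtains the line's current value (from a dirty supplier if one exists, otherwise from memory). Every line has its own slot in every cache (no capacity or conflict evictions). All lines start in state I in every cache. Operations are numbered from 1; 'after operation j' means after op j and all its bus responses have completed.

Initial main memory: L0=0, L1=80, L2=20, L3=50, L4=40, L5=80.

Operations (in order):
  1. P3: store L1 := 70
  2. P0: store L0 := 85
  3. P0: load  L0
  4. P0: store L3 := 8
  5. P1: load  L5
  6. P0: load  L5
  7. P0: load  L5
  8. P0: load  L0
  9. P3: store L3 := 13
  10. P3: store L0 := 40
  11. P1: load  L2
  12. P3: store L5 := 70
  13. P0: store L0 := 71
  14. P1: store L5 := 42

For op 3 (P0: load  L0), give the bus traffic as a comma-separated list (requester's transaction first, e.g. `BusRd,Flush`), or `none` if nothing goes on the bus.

bus = none

step 1: P3: store L1 := 70  ⟶  IIIM  (L1)  txn=BusRdX  M[L1]=80
step 2: P0: store L0 := 85  ⟶  MIII  (L0)  txn=BusRdX  M[L0]=0
step 3: P0: load  L0  ⟶  MIII  (L0)  txn=∅  M[L0]=0
step 4: P0: store L3 := 8  ⟶  MIII  (L3)  txn=BusRdX  M[L3]=50
step 5: P1: load  L5  ⟶  ISII  (L5)  txn=BusRd  M[L5]=80
step 6: P0: load  L5  ⟶  SSII  (L5)  txn=BusRd  M[L5]=80
step 7: P0: load  L5  ⟶  SSII  (L5)  txn=∅  M[L5]=80
step 8: P0: load  L0  ⟶  MIII  (L0)  txn=∅  M[L0]=0
step 9: P3: store L3 := 13  ⟶  IIIM  (L3)  txn=BusRdX+Flush  M[L3]=8
step 10: P3: store L0 := 40  ⟶  IIIM  (L0)  txn=BusRdX+Flush  M[L0]=85
step 11: P1: load  L2  ⟶  ISII  (L2)  txn=BusRd  M[L2]=20
step 12: P3: store L5 := 70  ⟶  IIIM  (L5)  txn=BusRdX  M[L5]=80
step 13: P0: store L0 := 71  ⟶  MIII  (L0)  txn=BusRdX+Flush  M[L0]=40
step 14: P1: store L5 := 42  ⟶  IMII  (L5)  txn=BusRdX+Flush  M[L5]=70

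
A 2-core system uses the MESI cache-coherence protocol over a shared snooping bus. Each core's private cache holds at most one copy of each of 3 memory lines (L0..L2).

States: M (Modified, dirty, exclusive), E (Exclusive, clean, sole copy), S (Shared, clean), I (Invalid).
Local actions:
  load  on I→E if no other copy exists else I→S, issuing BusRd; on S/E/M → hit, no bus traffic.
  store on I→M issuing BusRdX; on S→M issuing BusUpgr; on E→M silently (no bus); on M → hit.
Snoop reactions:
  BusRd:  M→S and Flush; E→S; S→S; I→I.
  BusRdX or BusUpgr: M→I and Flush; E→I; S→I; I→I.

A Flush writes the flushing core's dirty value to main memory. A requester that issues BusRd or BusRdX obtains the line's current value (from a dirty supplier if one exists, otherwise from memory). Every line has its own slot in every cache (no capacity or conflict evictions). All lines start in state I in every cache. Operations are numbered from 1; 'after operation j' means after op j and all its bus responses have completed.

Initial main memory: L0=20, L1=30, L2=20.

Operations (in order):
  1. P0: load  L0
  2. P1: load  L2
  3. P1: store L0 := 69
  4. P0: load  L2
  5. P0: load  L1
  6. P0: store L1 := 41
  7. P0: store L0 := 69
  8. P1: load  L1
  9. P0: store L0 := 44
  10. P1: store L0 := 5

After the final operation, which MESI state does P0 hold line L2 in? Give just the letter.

state = S

[1] P0: load  L0 | P0:E(20), P1:I | bus: BusRd
[2] P1: load  L2 | P0:I, P1:E(20) | bus: BusRd
[3] P1: store L0 := 69 | P0:I, P1:M(69) | bus: BusRdX
[4] P0: load  L2 | P0:S(20), P1:S(20) | bus: BusRd
[5] P0: load  L1 | P0:E(30), P1:I | bus: BusRd
[6] P0: store L1 := 41 | P0:M(41), P1:I | bus: none
[7] P0: store L0 := 69 | P0:M(69), P1:I | bus: BusRdX,Flush
[8] P1: load  L1 | P0:S(41), P1:S(41) | bus: BusRd,Flush
[9] P0: store L0 := 44 | P0:M(44), P1:I | bus: none
[10] P1: store L0 := 5 | P0:I, P1:M(5) | bus: BusRdX,Flush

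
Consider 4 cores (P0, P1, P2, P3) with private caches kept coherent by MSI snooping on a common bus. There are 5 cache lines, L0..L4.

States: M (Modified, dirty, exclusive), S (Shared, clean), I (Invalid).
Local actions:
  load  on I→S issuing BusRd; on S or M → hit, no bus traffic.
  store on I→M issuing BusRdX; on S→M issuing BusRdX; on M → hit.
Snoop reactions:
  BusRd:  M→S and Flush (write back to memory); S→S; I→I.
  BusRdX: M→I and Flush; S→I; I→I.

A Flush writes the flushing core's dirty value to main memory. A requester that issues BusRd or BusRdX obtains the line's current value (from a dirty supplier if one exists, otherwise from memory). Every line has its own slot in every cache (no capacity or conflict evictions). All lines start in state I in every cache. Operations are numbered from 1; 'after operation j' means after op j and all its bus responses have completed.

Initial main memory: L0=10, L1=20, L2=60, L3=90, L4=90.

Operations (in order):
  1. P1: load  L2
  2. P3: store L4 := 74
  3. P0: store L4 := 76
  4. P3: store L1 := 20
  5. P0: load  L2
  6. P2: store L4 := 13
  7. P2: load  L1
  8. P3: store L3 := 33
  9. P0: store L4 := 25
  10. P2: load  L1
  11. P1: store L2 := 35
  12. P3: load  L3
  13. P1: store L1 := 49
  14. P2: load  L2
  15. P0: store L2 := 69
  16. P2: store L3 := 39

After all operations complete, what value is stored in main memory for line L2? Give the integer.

memory[L2] = 35

step 1: P1: load  L2  ⟶  ISII  (L2)  txn=BusRd  M[L2]=60
step 2: P3: store L4 := 74  ⟶  IIIM  (L4)  txn=BusRdX  M[L4]=90
step 3: P0: store L4 := 76  ⟶  MIII  (L4)  txn=BusRdX+Flush  M[L4]=74
step 4: P3: store L1 := 20  ⟶  IIIM  (L1)  txn=BusRdX  M[L1]=20
step 5: P0: load  L2  ⟶  SSII  (L2)  txn=BusRd  M[L2]=60
step 6: P2: store L4 := 13  ⟶  IIMI  (L4)  txn=BusRdX+Flush  M[L4]=76
step 7: P2: load  L1  ⟶  IISS  (L1)  txn=BusRd+Flush  M[L1]=20
step 8: P3: store L3 := 33  ⟶  IIIM  (L3)  txn=BusRdX  M[L3]=90
step 9: P0: store L4 := 25  ⟶  MIII  (L4)  txn=BusRdX+Flush  M[L4]=13
step 10: P2: load  L1  ⟶  IISS  (L1)  txn=∅  M[L1]=20
step 11: P1: store L2 := 35  ⟶  IMII  (L2)  txn=BusRdX  M[L2]=60
step 12: P3: load  L3  ⟶  IIIM  (L3)  txn=∅  M[L3]=90
step 13: P1: store L1 := 49  ⟶  IMII  (L1)  txn=BusRdX  M[L1]=20
step 14: P2: load  L2  ⟶  ISSI  (L2)  txn=BusRd+Flush  M[L2]=35
step 15: P0: store L2 := 69  ⟶  MIII  (L2)  txn=BusRdX  M[L2]=35
step 16: P2: store L3 := 39  ⟶  IIMI  (L3)  txn=BusRdX+Flush  M[L3]=33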